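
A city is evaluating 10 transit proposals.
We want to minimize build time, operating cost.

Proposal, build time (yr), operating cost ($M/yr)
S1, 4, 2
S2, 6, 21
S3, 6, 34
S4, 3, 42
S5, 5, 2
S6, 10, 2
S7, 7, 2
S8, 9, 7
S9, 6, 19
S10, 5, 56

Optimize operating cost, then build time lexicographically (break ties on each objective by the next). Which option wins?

First minimize operating cost: best is 2, kept {S1, S5, S6, S7}.
Then minimize build time: best is 4, kept {S1}.

S1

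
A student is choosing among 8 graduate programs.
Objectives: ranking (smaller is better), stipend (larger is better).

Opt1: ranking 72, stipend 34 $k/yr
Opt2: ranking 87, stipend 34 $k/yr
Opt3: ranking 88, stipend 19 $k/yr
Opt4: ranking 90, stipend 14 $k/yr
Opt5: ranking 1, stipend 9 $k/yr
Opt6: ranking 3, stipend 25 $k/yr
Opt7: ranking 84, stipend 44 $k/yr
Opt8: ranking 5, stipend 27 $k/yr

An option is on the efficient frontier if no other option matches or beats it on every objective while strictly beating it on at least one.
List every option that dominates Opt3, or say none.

Opt1, Opt2, Opt6, Opt7, Opt8

Opt1: ranking 72≤88, stipend 34≥19 — dominates Opt3.
Opt2: ranking 87≤88, stipend 34≥19 — dominates Opt3.
Opt6: ranking 3≤88, stipend 25≥19 — dominates Opt3.
Opt7: ranking 84≤88, stipend 44≥19 — dominates Opt3.
Opt8: ranking 5≤88, stipend 27≥19 — dominates Opt3.
Others (Opt4, Opt5) are each worse than Opt3 on at least one objective.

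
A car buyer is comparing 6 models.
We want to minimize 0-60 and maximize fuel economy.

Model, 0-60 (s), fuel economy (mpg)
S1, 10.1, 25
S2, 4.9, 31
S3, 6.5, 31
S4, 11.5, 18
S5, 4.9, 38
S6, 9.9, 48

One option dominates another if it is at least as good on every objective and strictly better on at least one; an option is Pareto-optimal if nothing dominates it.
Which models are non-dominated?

S5, S6

S1: dominated by S2 (0-60 4.9≤10.1, fuel economy 31≥25).
S2: dominated by S5 (0-60 4.9≤4.9, fuel economy 38≥31).
S3: dominated by S2 (0-60 4.9≤6.5, fuel economy 31≥31).
S4: dominated by S1 (0-60 10.1≤11.5, fuel economy 25≥18).
S5: not dominated.
S6: not dominated (best fuel economy).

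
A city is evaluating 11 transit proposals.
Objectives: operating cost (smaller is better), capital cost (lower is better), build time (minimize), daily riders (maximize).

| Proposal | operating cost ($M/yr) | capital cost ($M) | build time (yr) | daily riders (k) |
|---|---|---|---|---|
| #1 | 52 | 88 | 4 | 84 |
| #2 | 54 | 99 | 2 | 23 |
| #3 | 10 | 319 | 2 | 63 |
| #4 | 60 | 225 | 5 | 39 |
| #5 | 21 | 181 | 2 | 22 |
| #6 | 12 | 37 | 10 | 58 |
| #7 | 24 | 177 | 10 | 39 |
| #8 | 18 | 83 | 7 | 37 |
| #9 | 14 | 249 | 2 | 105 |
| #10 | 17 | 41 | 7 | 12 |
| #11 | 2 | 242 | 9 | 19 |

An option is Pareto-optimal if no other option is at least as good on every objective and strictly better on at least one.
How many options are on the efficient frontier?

#1: not dominated.
#2: not dominated.
#3: not dominated.
#4: dominated by #1 (operating cost 52≤60, capital cost 88≤225, build time 4≤5, daily riders 84≥39).
#5: not dominated.
#6: not dominated (best capital cost).
#7: dominated by #6 (operating cost 12≤24, capital cost 37≤177, build time 10≤10, daily riders 58≥39).
#8: not dominated.
#9: not dominated (best daily riders).
#10: not dominated.
#11: not dominated (best operating cost).
Pareto-optimal: #1, #2, #3, #5, #6, #8, #9, #10, #11 → 9.

9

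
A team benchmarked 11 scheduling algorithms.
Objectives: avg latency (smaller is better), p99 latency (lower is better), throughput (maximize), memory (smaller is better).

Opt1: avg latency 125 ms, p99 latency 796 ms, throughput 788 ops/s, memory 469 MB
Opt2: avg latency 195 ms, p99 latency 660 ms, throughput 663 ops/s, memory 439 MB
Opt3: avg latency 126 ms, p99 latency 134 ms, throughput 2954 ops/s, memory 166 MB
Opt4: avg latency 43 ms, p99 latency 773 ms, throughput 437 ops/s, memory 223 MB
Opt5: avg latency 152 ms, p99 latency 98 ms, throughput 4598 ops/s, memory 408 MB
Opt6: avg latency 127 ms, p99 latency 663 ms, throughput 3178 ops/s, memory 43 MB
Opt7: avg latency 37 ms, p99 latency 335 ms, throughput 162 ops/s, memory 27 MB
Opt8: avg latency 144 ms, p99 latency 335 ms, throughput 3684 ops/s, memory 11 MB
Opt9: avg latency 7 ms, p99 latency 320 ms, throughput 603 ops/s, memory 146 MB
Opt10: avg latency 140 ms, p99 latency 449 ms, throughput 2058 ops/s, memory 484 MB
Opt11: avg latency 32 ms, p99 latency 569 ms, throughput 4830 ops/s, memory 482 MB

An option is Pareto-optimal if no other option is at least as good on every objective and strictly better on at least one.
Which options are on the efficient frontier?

Opt1: not dominated.
Opt2: dominated by Opt3 (avg latency 126≤195, p99 latency 134≤660, throughput 2954≥663, memory 166≤439).
Opt3: not dominated.
Opt4: dominated by Opt9 (avg latency 7≤43, p99 latency 320≤773, throughput 603≥437, memory 146≤223).
Opt5: not dominated (best p99 latency).
Opt6: not dominated.
Opt7: not dominated.
Opt8: not dominated (best memory).
Opt9: not dominated (best avg latency).
Opt10: dominated by Opt3 (avg latency 126≤140, p99 latency 134≤449, throughput 2954≥2058, memory 166≤484).
Opt11: not dominated (best throughput).

Opt1, Opt3, Opt5, Opt6, Opt7, Opt8, Opt9, Opt11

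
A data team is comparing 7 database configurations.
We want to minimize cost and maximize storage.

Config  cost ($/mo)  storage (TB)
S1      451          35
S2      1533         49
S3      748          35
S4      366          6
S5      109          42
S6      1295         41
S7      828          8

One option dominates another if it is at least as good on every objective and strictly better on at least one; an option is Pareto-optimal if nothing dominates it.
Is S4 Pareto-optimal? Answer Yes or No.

S5 vs S4: cost 109≤366, storage 42≥6 — S5 is at least as good on every objective and strictly better on at least one, so S5 dominates S4.

No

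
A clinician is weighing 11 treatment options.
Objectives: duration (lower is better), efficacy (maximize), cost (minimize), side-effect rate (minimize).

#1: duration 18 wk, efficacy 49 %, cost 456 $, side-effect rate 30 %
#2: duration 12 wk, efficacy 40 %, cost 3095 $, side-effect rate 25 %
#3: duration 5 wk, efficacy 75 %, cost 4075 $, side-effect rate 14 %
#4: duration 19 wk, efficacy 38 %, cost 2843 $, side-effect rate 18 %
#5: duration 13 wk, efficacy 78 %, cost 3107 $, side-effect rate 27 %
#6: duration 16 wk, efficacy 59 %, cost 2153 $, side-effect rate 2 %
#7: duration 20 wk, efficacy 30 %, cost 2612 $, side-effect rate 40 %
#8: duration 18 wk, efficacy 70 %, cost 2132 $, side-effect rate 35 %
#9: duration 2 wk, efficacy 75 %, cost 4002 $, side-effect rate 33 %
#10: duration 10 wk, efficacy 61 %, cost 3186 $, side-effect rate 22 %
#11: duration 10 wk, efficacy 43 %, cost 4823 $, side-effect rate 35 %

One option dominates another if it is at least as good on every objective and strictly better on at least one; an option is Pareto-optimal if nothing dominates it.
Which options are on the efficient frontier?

#1, #2, #3, #5, #6, #8, #9, #10

#1: not dominated (best cost).
#2: not dominated.
#3: not dominated.
#4: dominated by #6 (duration 16≤19, efficacy 59≥38, cost 2153≤2843, side-effect rate 2≤18).
#5: not dominated (best efficacy).
#6: not dominated (best side-effect rate).
#7: dominated by #1 (duration 18≤20, efficacy 49≥30, cost 456≤2612, side-effect rate 30≤40).
#8: not dominated.
#9: not dominated (best duration).
#10: not dominated.
#11: dominated by #3 (duration 5≤10, efficacy 75≥43, cost 4075≤4823, side-effect rate 14≤35).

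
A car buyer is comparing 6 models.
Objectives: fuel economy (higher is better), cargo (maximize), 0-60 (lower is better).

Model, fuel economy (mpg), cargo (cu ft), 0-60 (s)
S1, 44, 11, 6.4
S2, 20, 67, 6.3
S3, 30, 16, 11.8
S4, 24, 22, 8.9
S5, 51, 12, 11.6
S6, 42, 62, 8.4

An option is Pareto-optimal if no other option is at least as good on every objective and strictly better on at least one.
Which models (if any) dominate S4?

S6: fuel economy 42≥24, cargo 62≥22, 0-60 8.4≤8.9 — dominates S4.
Others (S1, S2, S3, S5) are each worse than S4 on at least one objective.

S6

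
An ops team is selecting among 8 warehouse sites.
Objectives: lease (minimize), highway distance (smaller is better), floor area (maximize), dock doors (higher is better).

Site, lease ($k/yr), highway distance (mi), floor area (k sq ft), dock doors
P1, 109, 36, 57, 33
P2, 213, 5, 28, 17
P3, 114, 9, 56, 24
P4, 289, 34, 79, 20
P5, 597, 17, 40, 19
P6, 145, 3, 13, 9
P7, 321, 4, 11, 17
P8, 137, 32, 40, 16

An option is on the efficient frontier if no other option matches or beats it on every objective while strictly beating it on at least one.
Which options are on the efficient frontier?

P1, P2, P3, P4, P6, P7

P1: not dominated (best lease).
P2: not dominated.
P3: not dominated.
P4: not dominated (best floor area).
P5: dominated by P3 (lease 114≤597, highway distance 9≤17, floor area 56≥40, dock doors 24≥19).
P6: not dominated (best highway distance).
P7: not dominated.
P8: dominated by P3 (lease 114≤137, highway distance 9≤32, floor area 56≥40, dock doors 24≥16).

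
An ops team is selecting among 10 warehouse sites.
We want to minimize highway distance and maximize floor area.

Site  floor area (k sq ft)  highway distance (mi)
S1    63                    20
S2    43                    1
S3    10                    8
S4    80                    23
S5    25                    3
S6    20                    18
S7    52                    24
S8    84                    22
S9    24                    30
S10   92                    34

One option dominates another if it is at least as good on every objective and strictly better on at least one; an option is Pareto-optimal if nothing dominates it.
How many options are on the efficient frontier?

S1: not dominated.
S2: not dominated (best highway distance).
S3: dominated by S2 (floor area 43≥10, highway distance 1≤8).
S4: dominated by S8 (floor area 84≥80, highway distance 22≤23).
S5: dominated by S2 (floor area 43≥25, highway distance 1≤3).
S6: dominated by S2 (floor area 43≥20, highway distance 1≤18).
S7: dominated by S1 (floor area 63≥52, highway distance 20≤24).
S8: not dominated.
S9: dominated by S1 (floor area 63≥24, highway distance 20≤30).
S10: not dominated (best floor area).
Pareto-optimal: S1, S2, S8, S10 → 4.

4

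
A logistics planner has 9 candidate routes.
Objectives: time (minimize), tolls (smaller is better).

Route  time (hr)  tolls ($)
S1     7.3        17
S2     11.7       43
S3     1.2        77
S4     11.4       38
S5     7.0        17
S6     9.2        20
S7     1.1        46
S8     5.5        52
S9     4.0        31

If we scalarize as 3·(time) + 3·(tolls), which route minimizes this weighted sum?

S1: 3·7.3 + 3·17 = 72.9
S2: 3·11.7 + 3·43 = 164.1
S3: 3·1.2 + 3·77 = 234.6
S4: 3·11.4 + 3·38 = 148.2
S5: 3·7.0 + 3·17 = 72.0
S6: 3·9.2 + 3·20 = 87.6
S7: 3·1.1 + 3·46 = 141.3
S8: 3·5.5 + 3·52 = 172.5
S9: 3·4.0 + 3·31 = 105.0
Lowest: S5 at 72.0.

S5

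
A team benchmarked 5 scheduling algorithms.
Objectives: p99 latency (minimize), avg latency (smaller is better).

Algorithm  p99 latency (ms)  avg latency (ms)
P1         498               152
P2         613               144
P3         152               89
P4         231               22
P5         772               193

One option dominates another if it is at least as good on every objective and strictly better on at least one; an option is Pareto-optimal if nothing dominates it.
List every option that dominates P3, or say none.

none

P1: worse on p99 latency (498 vs 152).
P2: worse on p99 latency (613 vs 152).
P4: worse on p99 latency (231 vs 152).
P5: worse on p99 latency (772 vs 152).
No option dominates P3.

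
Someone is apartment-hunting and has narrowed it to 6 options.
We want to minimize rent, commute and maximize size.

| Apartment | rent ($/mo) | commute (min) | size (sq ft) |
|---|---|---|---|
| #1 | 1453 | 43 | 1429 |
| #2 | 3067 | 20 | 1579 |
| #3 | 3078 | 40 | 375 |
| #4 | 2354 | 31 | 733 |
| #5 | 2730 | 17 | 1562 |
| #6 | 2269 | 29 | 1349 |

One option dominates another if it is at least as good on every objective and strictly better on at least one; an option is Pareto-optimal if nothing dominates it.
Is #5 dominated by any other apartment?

#1: worse on commute (43 vs 17).
#2: worse on rent (3067 vs 2730).
#3: worse on rent (3078 vs 2730).
#4: worse on commute (31 vs 17).
#6: worse on commute (29 vs 17).
No option is at least as good as #5 on every objective and strictly better on one.

No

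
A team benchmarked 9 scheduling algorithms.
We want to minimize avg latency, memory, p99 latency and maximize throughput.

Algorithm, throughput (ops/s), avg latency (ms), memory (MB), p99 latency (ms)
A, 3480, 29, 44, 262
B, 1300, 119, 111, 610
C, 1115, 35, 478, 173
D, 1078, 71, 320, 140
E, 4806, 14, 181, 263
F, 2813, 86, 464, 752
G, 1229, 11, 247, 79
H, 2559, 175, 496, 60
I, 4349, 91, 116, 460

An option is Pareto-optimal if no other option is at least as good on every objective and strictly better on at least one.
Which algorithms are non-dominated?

A, E, G, H, I

A: not dominated (best memory).
B: dominated by A (throughput 3480≥1300, avg latency 29≤119, memory 44≤111, p99 latency 262≤610).
C: dominated by G (throughput 1229≥1115, avg latency 11≤35, memory 247≤478, p99 latency 79≤173).
D: dominated by G (throughput 1229≥1078, avg latency 11≤71, memory 247≤320, p99 latency 79≤140).
E: not dominated (best throughput).
F: dominated by A (throughput 3480≥2813, avg latency 29≤86, memory 44≤464, p99 latency 262≤752).
G: not dominated (best avg latency).
H: not dominated (best p99 latency).
I: not dominated.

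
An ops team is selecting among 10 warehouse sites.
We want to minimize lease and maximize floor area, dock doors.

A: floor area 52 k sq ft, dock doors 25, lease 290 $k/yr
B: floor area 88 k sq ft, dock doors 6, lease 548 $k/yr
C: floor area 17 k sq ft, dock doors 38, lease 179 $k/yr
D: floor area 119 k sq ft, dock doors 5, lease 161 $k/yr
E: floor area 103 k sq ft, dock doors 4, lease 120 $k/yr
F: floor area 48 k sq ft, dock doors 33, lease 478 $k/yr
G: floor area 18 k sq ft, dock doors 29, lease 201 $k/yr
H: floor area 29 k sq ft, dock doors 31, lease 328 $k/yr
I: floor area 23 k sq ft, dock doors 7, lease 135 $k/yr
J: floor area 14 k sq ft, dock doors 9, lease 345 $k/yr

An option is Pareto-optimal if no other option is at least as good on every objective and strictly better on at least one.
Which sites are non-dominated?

A, B, C, D, E, F, G, H, I

A: not dominated.
B: not dominated.
C: not dominated (best dock doors).
D: not dominated (best floor area).
E: not dominated (best lease).
F: not dominated.
G: not dominated.
H: not dominated.
I: not dominated.
J: dominated by A (floor area 52≥14, dock doors 25≥9, lease 290≤345).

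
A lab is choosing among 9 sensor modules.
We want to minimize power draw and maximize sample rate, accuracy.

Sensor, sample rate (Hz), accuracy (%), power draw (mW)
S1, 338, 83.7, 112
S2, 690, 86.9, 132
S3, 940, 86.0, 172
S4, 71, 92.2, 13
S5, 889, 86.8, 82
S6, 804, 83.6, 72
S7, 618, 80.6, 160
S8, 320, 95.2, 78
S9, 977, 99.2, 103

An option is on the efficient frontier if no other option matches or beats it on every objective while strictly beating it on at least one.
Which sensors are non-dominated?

S4, S5, S6, S8, S9

S1: dominated by S5 (sample rate 889≥338, accuracy 86.8≥83.7, power draw 82≤112).
S2: dominated by S9 (sample rate 977≥690, accuracy 99.2≥86.9, power draw 103≤132).
S3: dominated by S9 (sample rate 977≥940, accuracy 99.2≥86.0, power draw 103≤172).
S4: not dominated (best power draw).
S5: not dominated.
S6: not dominated.
S7: dominated by S2 (sample rate 690≥618, accuracy 86.9≥80.6, power draw 132≤160).
S8: not dominated.
S9: not dominated (best sample rate).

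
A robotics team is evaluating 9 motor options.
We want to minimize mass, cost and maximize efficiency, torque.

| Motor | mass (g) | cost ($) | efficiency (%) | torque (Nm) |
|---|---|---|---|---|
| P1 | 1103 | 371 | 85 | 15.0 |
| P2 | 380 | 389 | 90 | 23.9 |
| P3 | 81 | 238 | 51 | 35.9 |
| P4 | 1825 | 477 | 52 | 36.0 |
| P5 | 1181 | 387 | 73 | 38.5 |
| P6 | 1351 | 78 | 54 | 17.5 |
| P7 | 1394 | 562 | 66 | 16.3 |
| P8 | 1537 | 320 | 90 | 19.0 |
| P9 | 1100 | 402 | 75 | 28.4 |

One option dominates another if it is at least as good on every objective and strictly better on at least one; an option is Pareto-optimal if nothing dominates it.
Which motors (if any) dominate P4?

P5: mass 1181≤1825, cost 387≤477, efficiency 73≥52, torque 38.5≥36.0 — dominates P4.
Others (P1, P2, P3, P6, P7, P8, P9) are each worse than P4 on at least one objective.

P5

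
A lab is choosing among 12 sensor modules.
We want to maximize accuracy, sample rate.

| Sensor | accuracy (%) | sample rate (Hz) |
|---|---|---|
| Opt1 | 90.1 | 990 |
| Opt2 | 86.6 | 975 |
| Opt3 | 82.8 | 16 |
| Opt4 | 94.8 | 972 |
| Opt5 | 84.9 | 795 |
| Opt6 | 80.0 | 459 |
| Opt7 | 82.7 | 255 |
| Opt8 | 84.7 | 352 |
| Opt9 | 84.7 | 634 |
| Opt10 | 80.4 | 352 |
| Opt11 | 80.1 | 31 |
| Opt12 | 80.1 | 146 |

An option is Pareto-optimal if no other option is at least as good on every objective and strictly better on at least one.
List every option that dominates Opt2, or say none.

Opt1: accuracy 90.1≥86.6, sample rate 990≥975 — dominates Opt2.
Others (Opt3, Opt4, Opt5, Opt6, Opt7, Opt8, Opt9, Opt10, Opt11, Opt12) are each worse than Opt2 on at least one objective.

Opt1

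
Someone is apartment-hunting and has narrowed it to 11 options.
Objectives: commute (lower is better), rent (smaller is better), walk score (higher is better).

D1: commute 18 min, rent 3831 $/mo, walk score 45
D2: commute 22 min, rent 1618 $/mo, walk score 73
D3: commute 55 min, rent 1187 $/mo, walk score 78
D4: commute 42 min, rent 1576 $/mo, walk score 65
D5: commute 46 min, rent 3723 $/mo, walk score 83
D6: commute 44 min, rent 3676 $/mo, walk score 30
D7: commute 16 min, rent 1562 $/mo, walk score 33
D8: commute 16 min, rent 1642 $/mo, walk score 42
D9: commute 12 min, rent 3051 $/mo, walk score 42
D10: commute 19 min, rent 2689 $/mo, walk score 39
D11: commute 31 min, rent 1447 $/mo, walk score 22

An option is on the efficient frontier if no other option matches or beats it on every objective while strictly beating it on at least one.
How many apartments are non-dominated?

D1: not dominated.
D2: not dominated.
D3: not dominated (best rent).
D4: not dominated.
D5: not dominated (best walk score).
D6: dominated by D2 (commute 22≤44, rent 1618≤3676, walk score 73≥30).
D7: not dominated.
D8: not dominated.
D9: not dominated (best commute).
D10: dominated by D8 (commute 16≤19, rent 1642≤2689, walk score 42≥39).
D11: not dominated.
Pareto-optimal: D1, D2, D3, D4, D5, D7, D8, D9, D11 → 9.

9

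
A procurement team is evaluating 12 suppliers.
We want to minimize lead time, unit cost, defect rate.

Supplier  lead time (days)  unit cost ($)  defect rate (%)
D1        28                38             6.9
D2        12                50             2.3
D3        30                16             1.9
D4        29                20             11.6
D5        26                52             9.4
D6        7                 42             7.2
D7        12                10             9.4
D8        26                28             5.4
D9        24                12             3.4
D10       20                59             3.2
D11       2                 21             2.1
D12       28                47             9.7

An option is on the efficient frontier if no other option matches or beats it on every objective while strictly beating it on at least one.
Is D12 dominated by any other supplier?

D1 vs D12: lead time 28≤28, unit cost 38≤47, defect rate 6.9≤9.7 — D1 is at least as good on every objective and strictly better on at least one, so D1 dominates D12.

Yes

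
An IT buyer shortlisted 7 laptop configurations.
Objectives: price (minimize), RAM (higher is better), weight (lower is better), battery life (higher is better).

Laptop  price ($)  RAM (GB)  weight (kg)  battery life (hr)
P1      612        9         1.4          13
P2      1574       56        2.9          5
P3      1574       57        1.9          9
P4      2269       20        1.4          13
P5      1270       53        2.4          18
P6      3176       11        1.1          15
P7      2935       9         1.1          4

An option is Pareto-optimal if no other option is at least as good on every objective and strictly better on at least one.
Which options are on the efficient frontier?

P1, P3, P4, P5, P6, P7

P1: not dominated (best price).
P2: dominated by P3 (price 1574≤1574, RAM 57≥56, weight 1.9≤2.9, battery life 9≥5).
P3: not dominated (best RAM).
P4: not dominated.
P5: not dominated (best battery life).
P6: not dominated.
P7: not dominated.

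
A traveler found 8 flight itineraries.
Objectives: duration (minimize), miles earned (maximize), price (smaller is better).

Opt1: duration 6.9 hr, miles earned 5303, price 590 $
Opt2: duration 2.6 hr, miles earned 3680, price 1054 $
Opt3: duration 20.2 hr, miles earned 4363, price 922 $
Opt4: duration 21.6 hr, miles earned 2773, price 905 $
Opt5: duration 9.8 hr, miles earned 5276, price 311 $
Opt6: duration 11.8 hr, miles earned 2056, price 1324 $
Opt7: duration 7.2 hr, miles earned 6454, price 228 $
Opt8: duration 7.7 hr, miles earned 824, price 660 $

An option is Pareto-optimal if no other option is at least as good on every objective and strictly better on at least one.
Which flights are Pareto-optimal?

Opt1, Opt2, Opt7

Opt1: not dominated.
Opt2: not dominated (best duration).
Opt3: dominated by Opt1 (duration 6.9≤20.2, miles earned 5303≥4363, price 590≤922).
Opt4: dominated by Opt1 (duration 6.9≤21.6, miles earned 5303≥2773, price 590≤905).
Opt5: dominated by Opt7 (duration 7.2≤9.8, miles earned 6454≥5276, price 228≤311).
Opt6: dominated by Opt1 (duration 6.9≤11.8, miles earned 5303≥2056, price 590≤1324).
Opt7: not dominated (best miles earned).
Opt8: dominated by Opt1 (duration 6.9≤7.7, miles earned 5303≥824, price 590≤660).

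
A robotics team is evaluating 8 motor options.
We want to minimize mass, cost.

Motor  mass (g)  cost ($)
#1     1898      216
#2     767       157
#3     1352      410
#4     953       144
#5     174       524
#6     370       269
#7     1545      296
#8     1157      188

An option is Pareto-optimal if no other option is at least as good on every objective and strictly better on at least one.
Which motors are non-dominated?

#2, #4, #5, #6

#1: dominated by #2 (mass 767≤1898, cost 157≤216).
#2: not dominated.
#3: dominated by #2 (mass 767≤1352, cost 157≤410).
#4: not dominated (best cost).
#5: not dominated (best mass).
#6: not dominated.
#7: dominated by #2 (mass 767≤1545, cost 157≤296).
#8: dominated by #2 (mass 767≤1157, cost 157≤188).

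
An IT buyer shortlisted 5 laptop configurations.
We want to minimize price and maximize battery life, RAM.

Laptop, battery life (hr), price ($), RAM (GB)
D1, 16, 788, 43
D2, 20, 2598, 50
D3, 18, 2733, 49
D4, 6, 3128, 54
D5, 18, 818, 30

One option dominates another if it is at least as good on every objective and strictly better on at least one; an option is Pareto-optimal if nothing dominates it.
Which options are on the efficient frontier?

D1: not dominated (best price).
D2: not dominated (best battery life).
D3: dominated by D2 (battery life 20≥18, price 2598≤2733, RAM 50≥49).
D4: not dominated (best RAM).
D5: not dominated.

D1, D2, D4, D5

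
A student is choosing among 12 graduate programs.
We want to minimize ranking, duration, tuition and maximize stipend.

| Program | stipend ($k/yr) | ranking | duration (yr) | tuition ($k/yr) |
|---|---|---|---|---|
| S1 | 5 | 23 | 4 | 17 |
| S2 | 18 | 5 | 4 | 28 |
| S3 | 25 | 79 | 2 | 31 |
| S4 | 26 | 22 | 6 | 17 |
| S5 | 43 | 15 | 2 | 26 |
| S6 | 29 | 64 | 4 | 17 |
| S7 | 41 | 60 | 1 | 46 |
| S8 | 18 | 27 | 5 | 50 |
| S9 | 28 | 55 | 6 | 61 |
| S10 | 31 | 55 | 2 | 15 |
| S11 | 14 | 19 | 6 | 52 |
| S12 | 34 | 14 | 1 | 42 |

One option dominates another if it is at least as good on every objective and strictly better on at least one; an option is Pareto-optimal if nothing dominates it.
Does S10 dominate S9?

Yes

S10 vs S9: stipend 31≥28, ranking 55≤55, duration 2≤6, tuition 15≤61 — S10 is at least as good on every objective with at least one strict improvement.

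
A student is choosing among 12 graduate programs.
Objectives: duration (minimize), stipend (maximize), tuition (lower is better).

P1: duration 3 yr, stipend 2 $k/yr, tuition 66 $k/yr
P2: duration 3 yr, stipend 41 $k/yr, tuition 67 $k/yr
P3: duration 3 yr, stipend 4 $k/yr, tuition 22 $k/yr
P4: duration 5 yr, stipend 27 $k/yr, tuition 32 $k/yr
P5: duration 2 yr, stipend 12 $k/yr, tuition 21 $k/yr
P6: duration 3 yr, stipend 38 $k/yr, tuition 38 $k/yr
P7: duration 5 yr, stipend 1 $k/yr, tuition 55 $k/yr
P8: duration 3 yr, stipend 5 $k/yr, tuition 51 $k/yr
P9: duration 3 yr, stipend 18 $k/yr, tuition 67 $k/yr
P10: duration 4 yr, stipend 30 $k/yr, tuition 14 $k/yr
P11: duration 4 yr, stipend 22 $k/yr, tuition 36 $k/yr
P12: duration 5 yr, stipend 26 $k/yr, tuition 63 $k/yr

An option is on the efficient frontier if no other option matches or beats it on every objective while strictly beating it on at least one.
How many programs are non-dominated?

4

P1: dominated by P3 (duration 3≤3, stipend 4≥2, tuition 22≤66).
P2: not dominated (best stipend).
P3: dominated by P5 (duration 2≤3, stipend 12≥4, tuition 21≤22).
P4: dominated by P10 (duration 4≤5, stipend 30≥27, tuition 14≤32).
P5: not dominated (best duration).
P6: not dominated.
P7: dominated by P3 (duration 3≤5, stipend 4≥1, tuition 22≤55).
P8: dominated by P5 (duration 2≤3, stipend 12≥5, tuition 21≤51).
P9: dominated by P2 (duration 3≤3, stipend 41≥18, tuition 67≤67).
P10: not dominated (best tuition).
P11: dominated by P10 (duration 4≤4, stipend 30≥22, tuition 14≤36).
P12: dominated by P4 (duration 5≤5, stipend 27≥26, tuition 32≤63).
Pareto-optimal: P2, P5, P6, P10 → 4.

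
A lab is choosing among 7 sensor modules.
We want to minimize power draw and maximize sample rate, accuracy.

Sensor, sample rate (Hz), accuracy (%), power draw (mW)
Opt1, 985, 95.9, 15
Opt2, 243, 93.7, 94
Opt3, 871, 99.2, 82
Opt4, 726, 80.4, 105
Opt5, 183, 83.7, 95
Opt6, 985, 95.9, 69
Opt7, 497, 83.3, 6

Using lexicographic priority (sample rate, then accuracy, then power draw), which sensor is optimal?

Opt1

First maximize sample rate: best is 985, kept {Opt1, Opt6}.
Then maximize accuracy: best is 95.9, kept {Opt1, Opt6}.
Then minimize power draw: best is 15, kept {Opt1}.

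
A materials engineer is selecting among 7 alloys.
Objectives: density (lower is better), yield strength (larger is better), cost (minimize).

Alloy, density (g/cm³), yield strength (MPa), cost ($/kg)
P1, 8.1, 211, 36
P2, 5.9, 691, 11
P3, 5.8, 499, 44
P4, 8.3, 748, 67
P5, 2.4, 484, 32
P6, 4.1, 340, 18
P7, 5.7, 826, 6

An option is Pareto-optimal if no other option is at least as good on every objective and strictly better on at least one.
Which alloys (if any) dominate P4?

P7

P7: density 5.7≤8.3, yield strength 826≥748, cost 6≤67 — dominates P4.
Others (P1, P2, P3, P5, P6) are each worse than P4 on at least one objective.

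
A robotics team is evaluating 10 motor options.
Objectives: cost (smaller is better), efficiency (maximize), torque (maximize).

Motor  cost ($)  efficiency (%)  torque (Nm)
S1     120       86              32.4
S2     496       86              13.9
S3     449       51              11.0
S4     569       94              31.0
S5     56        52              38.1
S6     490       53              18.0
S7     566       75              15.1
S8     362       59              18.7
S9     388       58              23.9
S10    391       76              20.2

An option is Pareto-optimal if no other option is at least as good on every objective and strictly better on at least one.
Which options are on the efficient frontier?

S1, S4, S5

S1: not dominated.
S2: dominated by S1 (cost 120≤496, efficiency 86≥86, torque 32.4≥13.9).
S3: dominated by S1 (cost 120≤449, efficiency 86≥51, torque 32.4≥11.0).
S4: not dominated (best efficiency).
S5: not dominated (best cost).
S6: dominated by S1 (cost 120≤490, efficiency 86≥53, torque 32.4≥18.0).
S7: dominated by S1 (cost 120≤566, efficiency 86≥75, torque 32.4≥15.1).
S8: dominated by S1 (cost 120≤362, efficiency 86≥59, torque 32.4≥18.7).
S9: dominated by S1 (cost 120≤388, efficiency 86≥58, torque 32.4≥23.9).
S10: dominated by S1 (cost 120≤391, efficiency 86≥76, torque 32.4≥20.2).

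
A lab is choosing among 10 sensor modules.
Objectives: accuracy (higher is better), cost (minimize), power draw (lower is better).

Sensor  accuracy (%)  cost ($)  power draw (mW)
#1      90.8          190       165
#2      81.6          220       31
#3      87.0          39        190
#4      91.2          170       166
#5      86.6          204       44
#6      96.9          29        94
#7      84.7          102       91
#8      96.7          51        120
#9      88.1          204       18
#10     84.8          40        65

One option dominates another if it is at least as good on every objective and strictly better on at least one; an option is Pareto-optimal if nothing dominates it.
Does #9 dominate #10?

No

#9 vs #10: #9 is worse on cost (204 vs 40), so it does not dominate #10.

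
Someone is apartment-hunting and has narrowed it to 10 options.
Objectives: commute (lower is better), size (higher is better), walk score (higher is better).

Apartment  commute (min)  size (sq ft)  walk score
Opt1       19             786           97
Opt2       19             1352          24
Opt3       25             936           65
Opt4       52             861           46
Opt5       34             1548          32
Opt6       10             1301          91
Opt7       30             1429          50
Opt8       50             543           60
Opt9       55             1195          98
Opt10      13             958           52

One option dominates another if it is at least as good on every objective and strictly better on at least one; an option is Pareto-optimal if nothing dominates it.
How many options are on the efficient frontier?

Opt1: not dominated.
Opt2: not dominated.
Opt3: dominated by Opt6 (commute 10≤25, size 1301≥936, walk score 91≥65).
Opt4: dominated by Opt3 (commute 25≤52, size 936≥861, walk score 65≥46).
Opt5: not dominated (best size).
Opt6: not dominated (best commute).
Opt7: not dominated.
Opt8: dominated by Opt1 (commute 19≤50, size 786≥543, walk score 97≥60).
Opt9: not dominated (best walk score).
Opt10: dominated by Opt6 (commute 10≤13, size 1301≥958, walk score 91≥52).
Pareto-optimal: Opt1, Opt2, Opt5, Opt6, Opt7, Opt9 → 6.

6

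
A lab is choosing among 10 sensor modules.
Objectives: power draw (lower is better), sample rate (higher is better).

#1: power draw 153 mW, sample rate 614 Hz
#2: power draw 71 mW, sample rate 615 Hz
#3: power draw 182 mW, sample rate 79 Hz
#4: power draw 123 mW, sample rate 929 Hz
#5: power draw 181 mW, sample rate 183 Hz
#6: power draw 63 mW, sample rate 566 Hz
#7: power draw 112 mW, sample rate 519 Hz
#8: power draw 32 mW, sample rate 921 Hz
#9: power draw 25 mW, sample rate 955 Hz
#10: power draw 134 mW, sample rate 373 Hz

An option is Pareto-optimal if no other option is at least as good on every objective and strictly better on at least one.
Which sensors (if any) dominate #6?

#8: power draw 32≤63, sample rate 921≥566 — dominates #6.
#9: power draw 25≤63, sample rate 955≥566 — dominates #6.
Others (#1, #2, #3, #4, #5, #7, #10) are each worse than #6 on at least one objective.

#8, #9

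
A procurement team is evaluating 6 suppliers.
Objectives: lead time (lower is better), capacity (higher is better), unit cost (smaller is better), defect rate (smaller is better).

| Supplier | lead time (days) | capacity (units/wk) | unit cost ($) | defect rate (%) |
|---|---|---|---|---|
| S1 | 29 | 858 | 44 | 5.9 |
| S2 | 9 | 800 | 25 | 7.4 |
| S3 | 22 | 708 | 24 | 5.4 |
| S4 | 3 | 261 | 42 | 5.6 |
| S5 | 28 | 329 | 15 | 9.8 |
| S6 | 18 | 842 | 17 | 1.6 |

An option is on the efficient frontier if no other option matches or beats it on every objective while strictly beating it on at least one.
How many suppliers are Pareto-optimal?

5

S1: not dominated (best capacity).
S2: not dominated.
S3: dominated by S6 (lead time 18≤22, capacity 842≥708, unit cost 17≤24, defect rate 1.6≤5.4).
S4: not dominated (best lead time).
S5: not dominated (best unit cost).
S6: not dominated (best defect rate).
Pareto-optimal: S1, S2, S4, S5, S6 → 5.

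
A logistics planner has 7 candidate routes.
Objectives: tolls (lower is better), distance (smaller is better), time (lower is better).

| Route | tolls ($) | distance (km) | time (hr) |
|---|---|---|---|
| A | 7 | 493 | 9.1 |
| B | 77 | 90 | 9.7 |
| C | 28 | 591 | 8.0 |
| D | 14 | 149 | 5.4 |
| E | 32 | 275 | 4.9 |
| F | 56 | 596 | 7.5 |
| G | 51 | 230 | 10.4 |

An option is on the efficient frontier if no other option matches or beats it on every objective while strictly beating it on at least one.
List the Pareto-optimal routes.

A: not dominated (best tolls).
B: not dominated (best distance).
C: dominated by D (tolls 14≤28, distance 149≤591, time 5.4≤8.0).
D: not dominated.
E: not dominated (best time).
F: dominated by D (tolls 14≤56, distance 149≤596, time 5.4≤7.5).
G: dominated by D (tolls 14≤51, distance 149≤230, time 5.4≤10.4).

A, B, D, E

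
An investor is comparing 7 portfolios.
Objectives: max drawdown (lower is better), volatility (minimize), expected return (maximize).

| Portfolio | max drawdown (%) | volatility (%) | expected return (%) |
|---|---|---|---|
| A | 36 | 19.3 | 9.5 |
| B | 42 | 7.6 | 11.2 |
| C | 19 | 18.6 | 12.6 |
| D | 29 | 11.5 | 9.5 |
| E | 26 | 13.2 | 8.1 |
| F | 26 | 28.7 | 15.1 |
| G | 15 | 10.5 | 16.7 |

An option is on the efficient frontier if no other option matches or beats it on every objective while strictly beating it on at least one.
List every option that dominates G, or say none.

A: worse on max drawdown (36 vs 15).
B: worse on max drawdown (42 vs 15).
C: worse on max drawdown (19 vs 15).
D: worse on max drawdown (29 vs 15).
E: worse on max drawdown (26 vs 15).
F: worse on max drawdown (26 vs 15).
No option dominates G.

none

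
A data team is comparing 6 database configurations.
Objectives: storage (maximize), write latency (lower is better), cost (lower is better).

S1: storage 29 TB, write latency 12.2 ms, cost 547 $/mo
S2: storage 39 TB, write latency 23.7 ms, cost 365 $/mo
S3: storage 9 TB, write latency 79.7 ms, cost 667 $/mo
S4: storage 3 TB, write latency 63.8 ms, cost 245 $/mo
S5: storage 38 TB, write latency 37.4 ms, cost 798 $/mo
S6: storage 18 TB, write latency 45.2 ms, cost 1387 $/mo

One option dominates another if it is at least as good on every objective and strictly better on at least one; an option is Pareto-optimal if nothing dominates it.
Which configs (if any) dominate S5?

S2

S2: storage 39≥38, write latency 23.7≤37.4, cost 365≤798 — dominates S5.
Others (S1, S3, S4, S6) are each worse than S5 on at least one objective.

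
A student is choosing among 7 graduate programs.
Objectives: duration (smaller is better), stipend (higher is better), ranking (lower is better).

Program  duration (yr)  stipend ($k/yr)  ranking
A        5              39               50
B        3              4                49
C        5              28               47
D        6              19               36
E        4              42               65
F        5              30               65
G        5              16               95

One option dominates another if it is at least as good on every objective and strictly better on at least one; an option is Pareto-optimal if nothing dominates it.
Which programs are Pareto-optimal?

A: not dominated.
B: not dominated (best duration).
C: not dominated.
D: not dominated (best ranking).
E: not dominated (best stipend).
F: dominated by A (duration 5≤5, stipend 39≥30, ranking 50≤65).
G: dominated by A (duration 5≤5, stipend 39≥16, ranking 50≤95).

A, B, C, D, E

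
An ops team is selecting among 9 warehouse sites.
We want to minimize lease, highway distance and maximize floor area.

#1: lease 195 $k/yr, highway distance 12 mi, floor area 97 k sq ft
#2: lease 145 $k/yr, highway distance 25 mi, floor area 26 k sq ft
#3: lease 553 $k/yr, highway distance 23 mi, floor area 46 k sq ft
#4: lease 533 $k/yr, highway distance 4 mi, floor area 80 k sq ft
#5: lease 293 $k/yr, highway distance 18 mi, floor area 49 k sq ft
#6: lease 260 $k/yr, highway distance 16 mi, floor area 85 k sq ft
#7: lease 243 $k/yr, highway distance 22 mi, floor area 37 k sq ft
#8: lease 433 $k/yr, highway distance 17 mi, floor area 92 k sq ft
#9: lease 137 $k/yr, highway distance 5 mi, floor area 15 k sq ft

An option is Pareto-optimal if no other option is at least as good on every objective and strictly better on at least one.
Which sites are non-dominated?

#1, #2, #4, #9

#1: not dominated (best floor area).
#2: not dominated.
#3: dominated by #1 (lease 195≤553, highway distance 12≤23, floor area 97≥46).
#4: not dominated (best highway distance).
#5: dominated by #1 (lease 195≤293, highway distance 12≤18, floor area 97≥49).
#6: dominated by #1 (lease 195≤260, highway distance 12≤16, floor area 97≥85).
#7: dominated by #1 (lease 195≤243, highway distance 12≤22, floor area 97≥37).
#8: dominated by #1 (lease 195≤433, highway distance 12≤17, floor area 97≥92).
#9: not dominated (best lease).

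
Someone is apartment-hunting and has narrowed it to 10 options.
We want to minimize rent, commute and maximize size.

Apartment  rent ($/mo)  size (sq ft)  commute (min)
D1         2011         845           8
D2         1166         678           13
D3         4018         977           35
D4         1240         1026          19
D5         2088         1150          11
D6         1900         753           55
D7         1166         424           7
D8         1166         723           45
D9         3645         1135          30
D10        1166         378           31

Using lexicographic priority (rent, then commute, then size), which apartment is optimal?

First minimize rent: best is 1166, kept {D2, D7, D8, D10}.
Then minimize commute: best is 7, kept {D7}.

D7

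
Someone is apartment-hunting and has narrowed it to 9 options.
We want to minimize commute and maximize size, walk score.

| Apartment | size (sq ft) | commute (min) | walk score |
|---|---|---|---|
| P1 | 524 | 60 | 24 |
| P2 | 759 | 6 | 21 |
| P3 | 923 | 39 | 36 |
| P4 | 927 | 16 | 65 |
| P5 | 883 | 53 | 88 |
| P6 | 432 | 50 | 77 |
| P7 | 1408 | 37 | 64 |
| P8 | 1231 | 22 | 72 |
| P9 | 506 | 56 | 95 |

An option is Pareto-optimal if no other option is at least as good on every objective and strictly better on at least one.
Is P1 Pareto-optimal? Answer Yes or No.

No

P3 vs P1: size 923≥524, commute 39≤60, walk score 36≥24 — P3 is at least as good on every objective and strictly better on at least one, so P3 dominates P1.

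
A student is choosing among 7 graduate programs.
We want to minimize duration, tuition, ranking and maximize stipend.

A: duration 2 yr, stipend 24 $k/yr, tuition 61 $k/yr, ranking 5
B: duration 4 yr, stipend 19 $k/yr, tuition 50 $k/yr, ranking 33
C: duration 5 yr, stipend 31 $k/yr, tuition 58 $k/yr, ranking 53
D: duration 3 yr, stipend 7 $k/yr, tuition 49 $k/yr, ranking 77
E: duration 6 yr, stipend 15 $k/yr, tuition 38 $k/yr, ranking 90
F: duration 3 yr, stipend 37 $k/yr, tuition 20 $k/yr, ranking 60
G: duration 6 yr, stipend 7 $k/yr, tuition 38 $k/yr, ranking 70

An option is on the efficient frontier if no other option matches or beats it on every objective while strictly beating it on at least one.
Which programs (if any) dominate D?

F

F: duration 3≤3, stipend 37≥7, tuition 20≤49, ranking 60≤77 — dominates D.
Others (A, B, C, E, G) are each worse than D on at least one objective.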